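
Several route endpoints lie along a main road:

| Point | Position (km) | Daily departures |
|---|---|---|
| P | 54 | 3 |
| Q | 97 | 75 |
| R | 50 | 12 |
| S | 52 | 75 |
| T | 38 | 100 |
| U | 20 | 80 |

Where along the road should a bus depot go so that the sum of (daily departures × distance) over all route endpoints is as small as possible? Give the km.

x = 38

For a sum of weighted absolute distances on a line, the optimum is the weighted median (not the mean). Total weight W = 345; half-weight = 172.5.
Sort by position and accumulate weight:
  km 20 (U, w=80) → cum 80
  km 38 (T, w=100) → cum 180  ≥ 172.5 → median here
  km 50 (R, w=12) → cum 192
  km 52 (S, w=75) → cum 267
  km 54 (P, w=3) → cum 270
  km 97 (Q, w=75) → cum 345
Optimal location: km 38.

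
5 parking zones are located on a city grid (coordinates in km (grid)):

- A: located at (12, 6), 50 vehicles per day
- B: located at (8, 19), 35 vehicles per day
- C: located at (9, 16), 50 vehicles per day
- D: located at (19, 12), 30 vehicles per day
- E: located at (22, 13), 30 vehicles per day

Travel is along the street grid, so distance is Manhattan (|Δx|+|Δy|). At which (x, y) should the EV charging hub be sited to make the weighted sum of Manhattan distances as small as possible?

Manhattan distance separates: Σwᵢ(|x−xᵢ|+|y−yᵢ|) = Σwᵢ|x−xᵢ| + Σwᵢ|y−yᵢ|, so x and y are optimised independently as 1-D weighted medians.
Total weight W = 195; half = 97.5.
x-coordinate, sorted with cumulative weight:
  x=8 (B, w=35) cum 35
  x=9 (C, w=50) cum 85
  x=12 (A, w=50) cum 135  ← median
  x=19 (D, w=30) cum 165
  x=22 (E, w=30) cum 195
⇒ x* = 12
y-coordinate, sorted with cumulative weight:
  y=6 (A, w=50) cum 50
  y=12 (D, w=30) cum 80
  y=13 (E, w=30) cum 110  ← median
  y=16 (C, w=50) cum 160
  y=19 (B, w=35) cum 195
⇒ y* = 13

(12, 13)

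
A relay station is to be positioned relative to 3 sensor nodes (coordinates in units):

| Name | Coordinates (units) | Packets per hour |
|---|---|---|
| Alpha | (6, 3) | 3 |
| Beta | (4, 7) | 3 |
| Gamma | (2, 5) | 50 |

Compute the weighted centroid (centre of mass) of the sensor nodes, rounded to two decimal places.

The minimiser of Σwᵢ‖p−pᵢ‖² is the weighted centroid p* = (Σwᵢpᵢ)/(Σwᵢ).
Σwᵢ = 56.
Σwᵢxᵢ = 3·6 + 3·4 + 50·2 = 130.
Σwᵢyᵢ = 3·3 + 3·7 + 50·5 = 280.
x* = 130/56 = 2.32, y* = 280/56 = 5.00.

(2.32, 5.00)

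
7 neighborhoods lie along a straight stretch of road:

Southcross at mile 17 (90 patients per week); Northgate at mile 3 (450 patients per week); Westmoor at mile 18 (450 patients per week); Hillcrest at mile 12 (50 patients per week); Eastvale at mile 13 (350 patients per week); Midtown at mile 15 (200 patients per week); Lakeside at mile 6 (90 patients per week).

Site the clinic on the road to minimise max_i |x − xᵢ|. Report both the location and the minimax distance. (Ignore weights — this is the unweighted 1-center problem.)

The 1-center on a line is the midpoint of the two extreme points: leftmost at 3, rightmost at 18.
Optimal location = (3 + 18)/2 = 10.5; maximum distance = (18 − 3)/2 = 7.5.

location 10.5, max distance 7.5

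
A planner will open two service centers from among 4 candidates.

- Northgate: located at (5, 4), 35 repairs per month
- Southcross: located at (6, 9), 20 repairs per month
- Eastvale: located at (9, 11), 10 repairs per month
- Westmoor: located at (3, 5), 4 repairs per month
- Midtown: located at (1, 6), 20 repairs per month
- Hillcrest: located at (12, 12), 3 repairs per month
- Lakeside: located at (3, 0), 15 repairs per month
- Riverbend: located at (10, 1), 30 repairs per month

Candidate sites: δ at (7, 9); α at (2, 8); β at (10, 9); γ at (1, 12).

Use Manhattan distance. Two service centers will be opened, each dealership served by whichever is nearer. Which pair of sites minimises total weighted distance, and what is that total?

Evaluate every pair (each demand assigned to the nearer of the two):
  {α, β}: total = 821
  {δ, α}: total = 870
  {δ, β}: total = 957
  {δ, γ}: total = 1006
  {β, γ}: total = 1081
  {α, γ}: total = 1129
Best pair: {α, β} with total 821.

{α, β}, total 821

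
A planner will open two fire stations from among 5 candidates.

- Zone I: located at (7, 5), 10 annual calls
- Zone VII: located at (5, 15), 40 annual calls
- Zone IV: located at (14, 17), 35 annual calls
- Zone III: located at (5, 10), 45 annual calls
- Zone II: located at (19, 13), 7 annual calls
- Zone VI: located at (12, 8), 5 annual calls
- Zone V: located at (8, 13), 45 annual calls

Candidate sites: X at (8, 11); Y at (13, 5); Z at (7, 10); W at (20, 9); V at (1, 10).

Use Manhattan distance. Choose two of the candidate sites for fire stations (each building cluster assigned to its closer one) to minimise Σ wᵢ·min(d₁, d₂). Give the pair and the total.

Evaluate every pair (each demand assigned to the nearer of the two):
  {X, Z}: total = 1056
  {X, W}: total = 1110
  {X, Y}: total = 1141
  {Z, W}: total = 1160
  {X, V}: total = 1166
  {Y, Z}: total = 1173
  {Z, V}: total = 1230
  {Y, V}: total = 1623
  {W, V}: total = 1670
  {Y, W}: total = 2460
Best pair: {X, Z} with total 1056.

{X, Z}, total 1056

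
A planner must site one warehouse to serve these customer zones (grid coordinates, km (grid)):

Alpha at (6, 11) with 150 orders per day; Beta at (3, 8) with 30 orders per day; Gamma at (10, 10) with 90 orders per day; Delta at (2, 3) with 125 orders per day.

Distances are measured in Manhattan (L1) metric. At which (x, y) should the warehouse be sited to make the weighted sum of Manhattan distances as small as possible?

(6, 10)

Manhattan distance separates: Σwᵢ(|x−xᵢ|+|y−yᵢ|) = Σwᵢ|x−xᵢ| + Σwᵢ|y−yᵢ|, so x and y are optimised independently as 1-D weighted medians.
Total weight W = 395; half = 197.5.
x-coordinate, sorted with cumulative weight:
  x=2 (Delta, w=125) cum 125
  x=3 (Beta, w=30) cum 155
  x=6 (Alpha, w=150) cum 305  ← median
  x=10 (Gamma, w=90) cum 395
⇒ x* = 6
y-coordinate, sorted with cumulative weight:
  y=3 (Delta, w=125) cum 125
  y=8 (Beta, w=30) cum 155
  y=10 (Gamma, w=90) cum 245  ← median
  y=11 (Alpha, w=150) cum 395
⇒ y* = 10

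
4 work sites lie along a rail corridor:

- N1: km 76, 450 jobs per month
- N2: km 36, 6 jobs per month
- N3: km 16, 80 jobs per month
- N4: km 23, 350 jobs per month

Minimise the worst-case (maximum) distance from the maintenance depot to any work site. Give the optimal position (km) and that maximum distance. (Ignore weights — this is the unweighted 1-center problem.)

location 46, max distance 30

The 1-center on a line is the midpoint of the two extreme points: leftmost at 16, rightmost at 76.
Optimal location = (16 + 76)/2 = 46; maximum distance = (76 − 16)/2 = 30.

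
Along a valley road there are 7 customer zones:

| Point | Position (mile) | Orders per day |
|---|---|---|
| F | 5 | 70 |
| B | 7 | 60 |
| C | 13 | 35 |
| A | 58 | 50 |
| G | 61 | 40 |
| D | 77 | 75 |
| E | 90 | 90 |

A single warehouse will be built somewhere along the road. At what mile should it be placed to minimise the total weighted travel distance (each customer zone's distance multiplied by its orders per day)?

x = 58

For a sum of weighted absolute distances on a line, the optimum is the weighted median (not the mean). Total weight W = 420; half-weight = 210.
Sort by position and accumulate weight:
  mile 5 (F, w=70) → cum 70
  mile 7 (B, w=60) → cum 130
  mile 13 (C, w=35) → cum 165
  mile 58 (A, w=50) → cum 215  ≥ 210 → median here
  mile 61 (G, w=40) → cum 255
  mile 77 (D, w=75) → cum 330
  mile 90 (E, w=90) → cum 420
Optimal location: mile 58.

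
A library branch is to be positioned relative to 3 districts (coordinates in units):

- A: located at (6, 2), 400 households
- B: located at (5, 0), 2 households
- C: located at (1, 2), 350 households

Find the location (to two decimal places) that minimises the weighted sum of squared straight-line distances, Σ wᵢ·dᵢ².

(3.67, 1.99)

The minimiser of Σwᵢ‖p−pᵢ‖² is the weighted centroid p* = (Σwᵢpᵢ)/(Σwᵢ).
Σwᵢ = 752.
Σwᵢxᵢ = 400·6 + 2·5 + 350·1 = 2760.
Σwᵢyᵢ = 400·2 + 2·0 + 350·2 = 1500.
x* = 2760/752 = 3.67, y* = 1500/752 = 1.99.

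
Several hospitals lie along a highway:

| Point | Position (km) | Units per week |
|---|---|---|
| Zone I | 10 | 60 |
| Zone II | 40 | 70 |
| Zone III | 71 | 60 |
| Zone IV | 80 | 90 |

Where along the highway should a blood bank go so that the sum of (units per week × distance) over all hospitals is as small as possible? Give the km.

x = 71

For a sum of weighted absolute distances on a line, the optimum is the weighted median (not the mean). Total weight W = 280; half-weight = 140.
Sort by position and accumulate weight:
  km 10 (Zone I, w=60) → cum 60
  km 40 (Zone II, w=70) → cum 130
  km 71 (Zone III, w=60) → cum 190  ≥ 140 → median here
  km 80 (Zone IV, w=90) → cum 280
Optimal location: km 71.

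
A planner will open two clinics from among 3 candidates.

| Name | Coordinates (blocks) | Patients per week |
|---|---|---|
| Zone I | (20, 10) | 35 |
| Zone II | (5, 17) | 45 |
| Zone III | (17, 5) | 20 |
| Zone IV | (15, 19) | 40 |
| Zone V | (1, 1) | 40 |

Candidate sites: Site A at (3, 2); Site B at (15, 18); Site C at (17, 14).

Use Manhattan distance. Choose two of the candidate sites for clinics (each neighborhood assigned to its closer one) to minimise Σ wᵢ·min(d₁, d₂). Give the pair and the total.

Evaluate every pair (each demand assigned to the nearer of the two):
  {Site A, Site B}: total = 1410
  {Site A, Site C}: total = 1500
  {Site B, Site C}: total = 2120
Best pair: {Site A, Site B} with total 1410.

{Site A, Site B}, total 1410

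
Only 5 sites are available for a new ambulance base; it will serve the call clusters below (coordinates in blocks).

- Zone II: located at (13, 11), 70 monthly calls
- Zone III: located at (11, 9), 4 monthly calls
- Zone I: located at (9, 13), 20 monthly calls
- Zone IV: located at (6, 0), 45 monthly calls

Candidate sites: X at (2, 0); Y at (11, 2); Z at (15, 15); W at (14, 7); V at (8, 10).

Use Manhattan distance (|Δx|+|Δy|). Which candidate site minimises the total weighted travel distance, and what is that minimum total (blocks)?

V, total 1056 blocks

Total weighted distance at each candidate:
  X (2, 0): total = 2192
  Y (11, 2): total = 1373
  Z (15, 15): total = 1700
  W (14, 7): total = 1265
  V (8, 10): total = 1056
Minimum is at V with total 1056 blocks.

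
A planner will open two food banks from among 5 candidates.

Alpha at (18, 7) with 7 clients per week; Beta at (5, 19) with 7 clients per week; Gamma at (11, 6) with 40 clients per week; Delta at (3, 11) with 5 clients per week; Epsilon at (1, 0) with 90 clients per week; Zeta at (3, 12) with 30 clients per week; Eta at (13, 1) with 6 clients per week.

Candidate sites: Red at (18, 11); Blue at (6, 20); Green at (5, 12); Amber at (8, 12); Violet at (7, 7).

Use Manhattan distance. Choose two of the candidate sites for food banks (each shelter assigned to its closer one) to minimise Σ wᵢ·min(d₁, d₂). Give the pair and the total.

{Green, Violet}, total 1643

Evaluate every pair (each demand assigned to the nearer of the two):
  {Green, Violet}: total = 1643
  {Amber, Violet}: total = 1769
  {Blue, Violet}: total = 1843
  {Red, Violet}: total = 1878
  {Green, Amber}: total = 2125
  {Red, Green}: total = 2162
  {Blue, Green}: total = 2249
  {Red, Amber}: total = 2438
  {Blue, Amber}: total = 2465
  {Red, Blue}: total = 3252
Best pair: {Green, Violet} with total 1643.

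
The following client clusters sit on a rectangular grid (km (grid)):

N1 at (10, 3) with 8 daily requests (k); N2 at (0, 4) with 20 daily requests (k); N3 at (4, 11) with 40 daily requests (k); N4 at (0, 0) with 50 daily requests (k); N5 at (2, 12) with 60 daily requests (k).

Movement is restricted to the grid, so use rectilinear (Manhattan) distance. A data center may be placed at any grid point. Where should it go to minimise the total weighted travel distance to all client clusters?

Manhattan distance separates: Σwᵢ(|x−xᵢ|+|y−yᵢ|) = Σwᵢ|x−xᵢ| + Σwᵢ|y−yᵢ|, so x and y are optimised independently as 1-D weighted medians.
Total weight W = 178; half = 89.
x-coordinate, sorted with cumulative weight:
  x=0 (N2, w=20) cum 20
  x=0 (N4, w=50) cum 70
  x=2 (N5, w=60) cum 130  ← median
  x=4 (N3, w=40) cum 170
  x=10 (N1, w=8) cum 178
⇒ x* = 2
y-coordinate, sorted with cumulative weight:
  y=0 (N4, w=50) cum 50
  y=3 (N1, w=8) cum 58
  y=4 (N2, w=20) cum 78
  y=11 (N3, w=40) cum 118  ← median
  y=12 (N5, w=60) cum 178
⇒ y* = 11

(2, 11)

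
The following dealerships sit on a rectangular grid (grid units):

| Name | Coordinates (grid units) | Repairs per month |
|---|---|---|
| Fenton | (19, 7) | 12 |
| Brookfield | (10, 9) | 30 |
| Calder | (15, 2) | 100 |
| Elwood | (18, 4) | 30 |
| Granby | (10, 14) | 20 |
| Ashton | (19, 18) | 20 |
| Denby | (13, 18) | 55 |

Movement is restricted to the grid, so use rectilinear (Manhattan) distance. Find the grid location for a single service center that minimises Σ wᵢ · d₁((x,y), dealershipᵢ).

Manhattan distance separates: Σwᵢ(|x−xᵢ|+|y−yᵢ|) = Σwᵢ|x−xᵢ| + Σwᵢ|y−yᵢ|, so x and y are optimised independently as 1-D weighted medians.
Total weight W = 267; half = 133.5.
x-coordinate, sorted with cumulative weight:
  x=10 (Brookfield, w=30) cum 30
  x=10 (Granby, w=20) cum 50
  x=13 (Denby, w=55) cum 105
  x=15 (Calder, w=100) cum 205  ← median
  x=18 (Elwood, w=30) cum 235
  x=19 (Fenton, w=12) cum 247
  x=19 (Ashton, w=20) cum 267
⇒ x* = 15
y-coordinate, sorted with cumulative weight:
  y=2 (Calder, w=100) cum 100
  y=4 (Elwood, w=30) cum 130
  y=7 (Fenton, w=12) cum 142  ← median
  y=9 (Brookfield, w=30) cum 172
  y=14 (Granby, w=20) cum 192
  y=18 (Ashton, w=20) cum 212
  y=18 (Denby, w=55) cum 267
⇒ y* = 7

(15, 7)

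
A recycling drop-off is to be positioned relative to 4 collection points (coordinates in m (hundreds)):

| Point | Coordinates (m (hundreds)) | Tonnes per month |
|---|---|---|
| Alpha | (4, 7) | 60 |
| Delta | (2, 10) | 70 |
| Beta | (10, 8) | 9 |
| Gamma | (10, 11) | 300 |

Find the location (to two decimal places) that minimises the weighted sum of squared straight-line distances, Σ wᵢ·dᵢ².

The minimiser of Σwᵢ‖p−pᵢ‖² is the weighted centroid p* = (Σwᵢpᵢ)/(Σwᵢ).
Σwᵢ = 439.
Σwᵢxᵢ = 60·4 + 70·2 + 9·10 + 300·10 = 3470.
Σwᵢyᵢ = 60·7 + 70·10 + 9·8 + 300·11 = 4492.
x* = 3470/439 = 7.90, y* = 4492/439 = 10.23.

(7.90, 10.23)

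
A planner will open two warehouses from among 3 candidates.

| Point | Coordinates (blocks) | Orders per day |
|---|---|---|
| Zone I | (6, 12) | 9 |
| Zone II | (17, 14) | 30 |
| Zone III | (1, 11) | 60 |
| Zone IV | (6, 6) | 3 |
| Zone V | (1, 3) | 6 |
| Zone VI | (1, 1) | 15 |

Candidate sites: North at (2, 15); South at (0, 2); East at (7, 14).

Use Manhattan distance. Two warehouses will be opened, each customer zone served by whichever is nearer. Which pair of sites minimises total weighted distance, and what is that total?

{North, South}, total 915

Evaluate every pair (each demand assigned to the nearer of the two):
  {North, South}: total = 915
  {South, East}: total = 936
  {North, East}: total = 957
Best pair: {North, South} with total 915.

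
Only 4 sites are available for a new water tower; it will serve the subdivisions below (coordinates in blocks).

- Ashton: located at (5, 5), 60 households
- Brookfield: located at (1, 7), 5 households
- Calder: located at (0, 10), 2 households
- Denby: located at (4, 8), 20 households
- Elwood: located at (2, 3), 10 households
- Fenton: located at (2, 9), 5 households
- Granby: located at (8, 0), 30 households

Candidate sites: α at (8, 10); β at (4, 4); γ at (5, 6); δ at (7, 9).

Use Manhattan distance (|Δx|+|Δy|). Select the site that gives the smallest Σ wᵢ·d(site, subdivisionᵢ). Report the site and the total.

γ, total 523 blocks

Total weighted distance at each candidate:
  α (8, 10): total = 1131
  β (4, 4): total = 555
  γ (5, 6): total = 523
  δ (7, 9): total = 931
Minimum is at γ with total 523 blocks.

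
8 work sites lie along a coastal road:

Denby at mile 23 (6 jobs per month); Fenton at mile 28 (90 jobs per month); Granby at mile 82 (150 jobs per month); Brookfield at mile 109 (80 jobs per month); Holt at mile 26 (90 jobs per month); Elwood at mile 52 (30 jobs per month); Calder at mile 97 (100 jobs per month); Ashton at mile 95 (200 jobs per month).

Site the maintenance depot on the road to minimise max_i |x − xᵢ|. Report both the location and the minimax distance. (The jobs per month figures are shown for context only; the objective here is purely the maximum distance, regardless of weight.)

location 66, max distance 43

The 1-center on a line is the midpoint of the two extreme points: leftmost at 23, rightmost at 109.
Optimal location = (23 + 109)/2 = 66; maximum distance = (109 − 23)/2 = 43.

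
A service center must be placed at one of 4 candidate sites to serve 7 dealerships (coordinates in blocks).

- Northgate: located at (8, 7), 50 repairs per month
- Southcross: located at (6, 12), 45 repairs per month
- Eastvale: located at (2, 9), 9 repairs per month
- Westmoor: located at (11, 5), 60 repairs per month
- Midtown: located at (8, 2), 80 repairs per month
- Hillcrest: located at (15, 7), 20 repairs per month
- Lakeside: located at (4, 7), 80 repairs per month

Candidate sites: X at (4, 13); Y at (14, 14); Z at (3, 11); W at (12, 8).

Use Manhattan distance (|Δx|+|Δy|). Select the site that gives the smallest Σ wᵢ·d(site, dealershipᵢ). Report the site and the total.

Total weighted distance at each candidate:
  X (4, 13): total = 3609
  Y (14, 14): total = 4933
  Z (3, 11): total = 3337
  W (12, 8): total = 2639
Minimum is at W with total 2639 blocks.

W, total 2639 blocks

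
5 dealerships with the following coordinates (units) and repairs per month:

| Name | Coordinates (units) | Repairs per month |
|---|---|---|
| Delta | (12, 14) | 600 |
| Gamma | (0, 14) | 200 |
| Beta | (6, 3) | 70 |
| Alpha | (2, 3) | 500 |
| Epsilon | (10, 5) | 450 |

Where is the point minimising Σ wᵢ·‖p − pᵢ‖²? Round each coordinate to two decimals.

(7.21, 8.33)

The minimiser of Σwᵢ‖p−pᵢ‖² is the weighted centroid p* = (Σwᵢpᵢ)/(Σwᵢ).
Σwᵢ = 1820.
Σwᵢxᵢ = 600·12 + 200·0 + 70·6 + 500·2 + 450·10 = 13120.
Σwᵢyᵢ = 600·14 + 200·14 + 70·3 + 500·3 + 450·5 = 15160.
x* = 13120/1820 = 7.21, y* = 15160/1820 = 8.33.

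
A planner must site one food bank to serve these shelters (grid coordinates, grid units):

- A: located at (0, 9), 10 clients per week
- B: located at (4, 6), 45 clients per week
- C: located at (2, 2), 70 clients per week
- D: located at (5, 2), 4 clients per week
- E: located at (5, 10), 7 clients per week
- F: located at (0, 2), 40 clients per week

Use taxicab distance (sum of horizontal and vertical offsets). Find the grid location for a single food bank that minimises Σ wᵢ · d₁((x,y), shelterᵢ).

(2, 2)

Manhattan distance separates: Σwᵢ(|x−xᵢ|+|y−yᵢ|) = Σwᵢ|x−xᵢ| + Σwᵢ|y−yᵢ|, so x and y are optimised independently as 1-D weighted medians.
Total weight W = 176; half = 88.
x-coordinate, sorted with cumulative weight:
  x=0 (A, w=10) cum 10
  x=0 (F, w=40) cum 50
  x=2 (C, w=70) cum 120  ← median
  x=4 (B, w=45) cum 165
  x=5 (D, w=4) cum 169
  x=5 (E, w=7) cum 176
⇒ x* = 2
y-coordinate, sorted with cumulative weight:
  y=2 (C, w=70) cum 70
  y=2 (D, w=4) cum 74
  y=2 (F, w=40) cum 114  ← median
  y=6 (B, w=45) cum 159
  y=9 (A, w=10) cum 169
  y=10 (E, w=7) cum 176
⇒ y* = 2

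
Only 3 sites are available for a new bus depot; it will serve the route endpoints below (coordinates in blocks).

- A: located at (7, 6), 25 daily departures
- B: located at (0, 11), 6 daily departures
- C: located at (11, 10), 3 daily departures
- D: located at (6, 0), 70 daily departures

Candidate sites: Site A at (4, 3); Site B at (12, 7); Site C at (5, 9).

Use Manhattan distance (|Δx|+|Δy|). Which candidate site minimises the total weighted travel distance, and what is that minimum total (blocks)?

Site A, total 614 blocks

Total weighted distance at each candidate:
  Site A (4, 3): total = 614
  Site B (12, 7): total = 1168
  Site C (5, 9): total = 888
Minimum is at Site A with total 614 blocks.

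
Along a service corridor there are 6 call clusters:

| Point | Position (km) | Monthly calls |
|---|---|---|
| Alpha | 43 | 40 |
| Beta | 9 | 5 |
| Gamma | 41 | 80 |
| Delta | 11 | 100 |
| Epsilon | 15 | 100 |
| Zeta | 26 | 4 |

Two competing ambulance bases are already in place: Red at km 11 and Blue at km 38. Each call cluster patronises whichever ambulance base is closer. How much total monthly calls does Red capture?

205

The indifferent point is the midpoint (11+38)/2 = 24.5; call clusters left of it (closer to Red at 11) go to Red, those right go to Blue.
  Beta at 9 (w=5) → Red
  Delta at 11 (w=100) → Red
  Epsilon at 15 (w=100) → Red
  Zeta at 26 (w=4) → Blue
  Gamma at 41 (w=80) → Blue
  Alpha at 43 (w=40) → Blue
Red captures 205; Blue captures 124.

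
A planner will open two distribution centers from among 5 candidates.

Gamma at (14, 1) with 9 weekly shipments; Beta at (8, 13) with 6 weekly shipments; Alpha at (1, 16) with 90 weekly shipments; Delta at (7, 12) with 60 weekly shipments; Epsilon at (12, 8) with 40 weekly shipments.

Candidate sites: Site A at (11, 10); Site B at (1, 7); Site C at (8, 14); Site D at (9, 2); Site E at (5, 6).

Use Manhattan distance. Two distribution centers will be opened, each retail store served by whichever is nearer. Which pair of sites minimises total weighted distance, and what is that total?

{Site A, Site C}, total 1224

Evaluate every pair (each demand assigned to the nearer of the two):
  {Site A, Site C}: total = 1224
  {Site C, Site D}: total = 1410
  {Site A, Site B}: total = 1434
  {Site C, Site E}: total = 1482
  {Site B, Site C}: total = 1567
  {Site B, Site E}: total = 1836
  {Site A, Site E}: total = 1884
  {Site B, Site D}: total = 1956
  {Site A, Site D}: total = 2010
  {Site D, Site E}: total = 2214
Best pair: {Site A, Site C} with total 1224.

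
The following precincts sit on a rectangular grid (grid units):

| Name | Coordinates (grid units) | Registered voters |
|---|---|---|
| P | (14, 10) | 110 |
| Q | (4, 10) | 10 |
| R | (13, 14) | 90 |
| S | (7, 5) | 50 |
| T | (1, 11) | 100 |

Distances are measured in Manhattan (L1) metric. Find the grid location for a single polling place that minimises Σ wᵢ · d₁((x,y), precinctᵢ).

(13, 11)

Manhattan distance separates: Σwᵢ(|x−xᵢ|+|y−yᵢ|) = Σwᵢ|x−xᵢ| + Σwᵢ|y−yᵢ|, so x and y are optimised independently as 1-D weighted medians.
Total weight W = 360; half = 180.
x-coordinate, sorted with cumulative weight:
  x=1 (T, w=100) cum 100
  x=4 (Q, w=10) cum 110
  x=7 (S, w=50) cum 160
  x=13 (R, w=90) cum 250  ← median
  x=14 (P, w=110) cum 360
⇒ x* = 13
y-coordinate, sorted with cumulative weight:
  y=5 (S, w=50) cum 50
  y=10 (P, w=110) cum 160
  y=10 (Q, w=10) cum 170
  y=11 (T, w=100) cum 270  ← median
  y=14 (R, w=90) cum 360
⇒ y* = 11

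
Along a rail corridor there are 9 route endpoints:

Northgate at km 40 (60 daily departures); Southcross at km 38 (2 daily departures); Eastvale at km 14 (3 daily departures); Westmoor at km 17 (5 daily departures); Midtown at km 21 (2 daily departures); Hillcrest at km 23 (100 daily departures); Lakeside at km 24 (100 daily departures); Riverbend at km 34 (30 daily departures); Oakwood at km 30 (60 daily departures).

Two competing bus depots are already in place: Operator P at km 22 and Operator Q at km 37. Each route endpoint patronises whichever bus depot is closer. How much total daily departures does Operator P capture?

210

The indifferent point is the midpoint (22+37)/2 = 29.5; route endpoints left of it (closer to Operator P at 22) go to Operator P, those right go to Operator Q.
  Eastvale at 14 (w=3) → Operator P
  Westmoor at 17 (w=5) → Operator P
  Midtown at 21 (w=2) → Operator P
  Hillcrest at 23 (w=100) → Operator P
  Lakeside at 24 (w=100) → Operator P
  Oakwood at 30 (w=60) → Operator Q
  Riverbend at 34 (w=30) → Operator Q
  Southcross at 38 (w=2) → Operator Q
  Northgate at 40 (w=60) → Operator Q
Operator P captures 210; Operator Q captures 152.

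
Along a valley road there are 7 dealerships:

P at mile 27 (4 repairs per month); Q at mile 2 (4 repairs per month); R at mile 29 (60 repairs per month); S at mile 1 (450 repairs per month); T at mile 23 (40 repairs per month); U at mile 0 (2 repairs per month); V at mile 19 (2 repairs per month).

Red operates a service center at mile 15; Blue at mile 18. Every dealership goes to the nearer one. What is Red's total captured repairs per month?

456

The indifferent point is the midpoint (15+18)/2 = 16.5; dealerships left of it (closer to Red at 15) go to Red, those right go to Blue.
  U at 0 (w=2) → Red
  S at 1 (w=450) → Red
  Q at 2 (w=4) → Red
  V at 19 (w=2) → Blue
  T at 23 (w=40) → Blue
  P at 27 (w=4) → Blue
  R at 29 (w=60) → Blue
Red captures 456; Blue captures 106.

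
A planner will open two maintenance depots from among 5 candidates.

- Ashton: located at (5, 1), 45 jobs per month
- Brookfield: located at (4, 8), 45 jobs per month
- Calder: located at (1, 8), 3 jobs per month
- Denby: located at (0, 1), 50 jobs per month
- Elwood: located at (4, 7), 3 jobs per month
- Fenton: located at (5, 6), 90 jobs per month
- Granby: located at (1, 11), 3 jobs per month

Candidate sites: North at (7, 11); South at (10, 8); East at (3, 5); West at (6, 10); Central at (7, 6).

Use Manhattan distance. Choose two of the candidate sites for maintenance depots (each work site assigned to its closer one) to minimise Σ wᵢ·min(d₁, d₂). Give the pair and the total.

Evaluate every pair (each demand assigned to the nearer of the two):
  {East, Central}: total = 1028
  {North, East}: total = 1112
  {East, West}: total = 1112
  {South, East}: total = 1118
  {West, Central}: total = 1326
  {North, Central}: total = 1374
  {South, Central}: total = 1389
  {North, West}: total = 1884
  {South, West}: total = 1884
  {North, South}: total = 2356
Best pair: {East, Central} with total 1028.

{East, Central}, total 1028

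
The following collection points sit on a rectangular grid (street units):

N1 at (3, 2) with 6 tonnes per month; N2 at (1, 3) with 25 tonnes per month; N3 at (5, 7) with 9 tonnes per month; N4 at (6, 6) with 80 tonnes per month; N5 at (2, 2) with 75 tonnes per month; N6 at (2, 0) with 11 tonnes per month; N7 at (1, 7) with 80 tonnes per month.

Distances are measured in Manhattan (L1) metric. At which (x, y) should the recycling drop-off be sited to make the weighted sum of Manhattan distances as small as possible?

(2, 6)

Manhattan distance separates: Σwᵢ(|x−xᵢ|+|y−yᵢ|) = Σwᵢ|x−xᵢ| + Σwᵢ|y−yᵢ|, so x and y are optimised independently as 1-D weighted medians.
Total weight W = 286; half = 143.
x-coordinate, sorted with cumulative weight:
  x=1 (N2, w=25) cum 25
  x=1 (N7, w=80) cum 105
  x=2 (N5, w=75) cum 180  ← median
  x=2 (N6, w=11) cum 191
  x=3 (N1, w=6) cum 197
  x=5 (N3, w=9) cum 206
  x=6 (N4, w=80) cum 286
⇒ x* = 2
y-coordinate, sorted with cumulative weight:
  y=0 (N6, w=11) cum 11
  y=2 (N1, w=6) cum 17
  y=2 (N5, w=75) cum 92
  y=3 (N2, w=25) cum 117
  y=6 (N4, w=80) cum 197  ← median
  y=7 (N3, w=9) cum 206
  y=7 (N7, w=80) cum 286
⇒ y* = 6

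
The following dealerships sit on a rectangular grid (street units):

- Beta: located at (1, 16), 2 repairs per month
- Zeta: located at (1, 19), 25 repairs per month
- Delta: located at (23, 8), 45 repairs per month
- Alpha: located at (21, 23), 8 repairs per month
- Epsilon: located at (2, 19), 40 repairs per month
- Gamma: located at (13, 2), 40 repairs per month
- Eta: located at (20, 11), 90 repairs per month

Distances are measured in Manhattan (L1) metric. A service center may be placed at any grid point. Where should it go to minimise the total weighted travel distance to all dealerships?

(20, 11)

Manhattan distance separates: Σwᵢ(|x−xᵢ|+|y−yᵢ|) = Σwᵢ|x−xᵢ| + Σwᵢ|y−yᵢ|, so x and y are optimised independently as 1-D weighted medians.
Total weight W = 250; half = 125.
x-coordinate, sorted with cumulative weight:
  x=1 (Beta, w=2) cum 2
  x=1 (Zeta, w=25) cum 27
  x=2 (Epsilon, w=40) cum 67
  x=13 (Gamma, w=40) cum 107
  x=20 (Eta, w=90) cum 197  ← median
  x=21 (Alpha, w=8) cum 205
  x=23 (Delta, w=45) cum 250
⇒ x* = 20
y-coordinate, sorted with cumulative weight:
  y=2 (Gamma, w=40) cum 40
  y=8 (Delta, w=45) cum 85
  y=11 (Eta, w=90) cum 175  ← median
  y=16 (Beta, w=2) cum 177
  y=19 (Zeta, w=25) cum 202
  y=19 (Epsilon, w=40) cum 242
  y=23 (Alpha, w=8) cum 250
⇒ y* = 11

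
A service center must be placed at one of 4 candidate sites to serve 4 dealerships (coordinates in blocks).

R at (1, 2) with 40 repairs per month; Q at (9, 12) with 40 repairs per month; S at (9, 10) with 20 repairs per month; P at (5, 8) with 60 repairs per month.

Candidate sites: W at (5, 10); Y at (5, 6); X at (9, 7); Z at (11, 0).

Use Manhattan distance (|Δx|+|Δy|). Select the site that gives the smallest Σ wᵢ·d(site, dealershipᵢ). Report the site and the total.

W, total 920 blocks

Total weighted distance at each candidate:
  W (5, 10): total = 920
  Y (5, 6): total = 1000
  X (9, 7): total = 1080
  Z (11, 0): total = 2120
Minimum is at W with total 920 blocks.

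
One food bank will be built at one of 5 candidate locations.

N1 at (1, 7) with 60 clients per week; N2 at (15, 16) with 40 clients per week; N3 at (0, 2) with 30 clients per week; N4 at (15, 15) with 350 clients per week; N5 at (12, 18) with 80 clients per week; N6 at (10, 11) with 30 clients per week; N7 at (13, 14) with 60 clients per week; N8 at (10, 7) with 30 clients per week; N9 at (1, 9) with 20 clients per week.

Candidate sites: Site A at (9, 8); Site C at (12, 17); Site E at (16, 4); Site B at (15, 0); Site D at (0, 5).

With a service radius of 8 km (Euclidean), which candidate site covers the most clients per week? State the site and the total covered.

Coverage radius r = 8 km; a point is covered iff (Δx)²+(Δy)² ≤ 8² = 64.
  Site A (9, 8): covers {N6, N7, N8} → 120
  Site C (12, 17): covers {N2, N4, N5, N6, N7} → 560
  Site E (16, 4): covers {N8} → 30
  Site B (15, 0): covers {none} → 0
  Site D (0, 5): covers {N1, N3, N9} → 110
Maximum coverage at Site C: 560 clients per week.

Site C, covering 560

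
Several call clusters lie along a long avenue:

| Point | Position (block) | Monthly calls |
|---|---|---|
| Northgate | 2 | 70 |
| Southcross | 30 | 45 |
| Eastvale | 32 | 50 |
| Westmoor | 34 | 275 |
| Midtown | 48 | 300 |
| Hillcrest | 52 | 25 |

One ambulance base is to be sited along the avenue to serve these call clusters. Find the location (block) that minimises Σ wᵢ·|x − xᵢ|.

x = 34

For a sum of weighted absolute distances on a line, the optimum is the weighted median (not the mean). Total weight W = 765; half-weight = 382.5.
Sort by position and accumulate weight:
  block 2 (Northgate, w=70) → cum 70
  block 30 (Southcross, w=45) → cum 115
  block 32 (Eastvale, w=50) → cum 165
  block 34 (Westmoor, w=275) → cum 440  ≥ 382.5 → median here
  block 48 (Midtown, w=300) → cum 740
  block 52 (Hillcrest, w=25) → cum 765
Optimal location: block 34.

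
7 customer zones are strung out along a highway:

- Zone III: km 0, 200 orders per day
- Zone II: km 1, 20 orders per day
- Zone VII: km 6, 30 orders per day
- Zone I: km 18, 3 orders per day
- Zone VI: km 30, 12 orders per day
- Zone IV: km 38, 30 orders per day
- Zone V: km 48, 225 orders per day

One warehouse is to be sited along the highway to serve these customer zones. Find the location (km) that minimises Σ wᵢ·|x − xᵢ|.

For a sum of weighted absolute distances on a line, the optimum is the weighted median (not the mean). Total weight W = 520; half-weight = 260.
Sort by position and accumulate weight:
  km 0 (Zone III, w=200) → cum 200
  km 1 (Zone II, w=20) → cum 220
  km 6 (Zone VII, w=30) → cum 250
  km 18 (Zone I, w=3) → cum 253
  km 30 (Zone VI, w=12) → cum 265  ≥ 260 → median here
  km 38 (Zone IV, w=30) → cum 295
  km 48 (Zone V, w=225) → cum 520
Optimal location: km 30.

x = 30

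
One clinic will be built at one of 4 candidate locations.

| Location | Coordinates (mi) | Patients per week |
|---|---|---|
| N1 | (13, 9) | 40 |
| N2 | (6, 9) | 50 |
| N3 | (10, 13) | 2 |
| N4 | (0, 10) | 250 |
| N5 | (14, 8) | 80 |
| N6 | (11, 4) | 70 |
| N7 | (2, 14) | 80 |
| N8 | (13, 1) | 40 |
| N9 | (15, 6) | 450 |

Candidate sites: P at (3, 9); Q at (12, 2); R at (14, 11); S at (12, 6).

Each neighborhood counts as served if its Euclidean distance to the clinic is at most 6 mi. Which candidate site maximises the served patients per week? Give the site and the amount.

S, covering 680

Coverage radius r = 6 mi; a point is covered iff (Δx)²+(Δy)² ≤ 6² = 36.
  P (3, 9): covers {N2, N4, N7} → 380
  Q (12, 2): covers {N6, N8, N9} → 560
  R (14, 11): covers {N1, N3, N5, N9} → 572
  S (12, 6): covers {N1, N5, N6, N8, N9} → 680
Maximum coverage at S: 680 patients per week.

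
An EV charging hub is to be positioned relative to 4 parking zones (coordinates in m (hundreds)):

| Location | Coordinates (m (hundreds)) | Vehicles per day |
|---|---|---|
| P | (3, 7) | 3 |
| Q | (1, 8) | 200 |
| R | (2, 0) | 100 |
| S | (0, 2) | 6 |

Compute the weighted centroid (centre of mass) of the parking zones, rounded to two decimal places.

The minimiser of Σwᵢ‖p−pᵢ‖² is the weighted centroid p* = (Σwᵢpᵢ)/(Σwᵢ).
Σwᵢ = 309.
Σwᵢxᵢ = 3·3 + 200·1 + 100·2 + 6·0 = 409.
Σwᵢyᵢ = 3·7 + 200·8 + 100·0 + 6·2 = 1633.
x* = 409/309 = 1.32, y* = 1633/309 = 5.28.

(1.32, 5.28)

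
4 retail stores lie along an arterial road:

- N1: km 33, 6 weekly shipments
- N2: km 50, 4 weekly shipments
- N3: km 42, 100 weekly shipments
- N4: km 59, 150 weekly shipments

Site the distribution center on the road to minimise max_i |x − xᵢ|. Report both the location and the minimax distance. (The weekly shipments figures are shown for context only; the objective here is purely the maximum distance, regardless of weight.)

The 1-center on a line is the midpoint of the two extreme points: leftmost at 33, rightmost at 59.
Optimal location = (33 + 59)/2 = 46; maximum distance = (59 − 33)/2 = 13.

location 46, max distance 13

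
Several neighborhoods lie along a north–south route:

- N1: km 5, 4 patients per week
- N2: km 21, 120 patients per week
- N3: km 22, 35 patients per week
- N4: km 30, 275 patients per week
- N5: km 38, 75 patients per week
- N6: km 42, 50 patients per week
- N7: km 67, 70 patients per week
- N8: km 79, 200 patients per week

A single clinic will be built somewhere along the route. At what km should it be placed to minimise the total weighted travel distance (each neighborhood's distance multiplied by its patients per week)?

x = 30

For a sum of weighted absolute distances on a line, the optimum is the weighted median (not the mean). Total weight W = 829; half-weight = 414.5.
Sort by position and accumulate weight:
  km 5 (N1, w=4) → cum 4
  km 21 (N2, w=120) → cum 124
  km 22 (N3, w=35) → cum 159
  km 30 (N4, w=275) → cum 434  ≥ 414.5 → median here
  km 38 (N5, w=75) → cum 509
  km 42 (N6, w=50) → cum 559
  km 67 (N7, w=70) → cum 629
  km 79 (N8, w=200) → cum 829
Optimal location: km 30.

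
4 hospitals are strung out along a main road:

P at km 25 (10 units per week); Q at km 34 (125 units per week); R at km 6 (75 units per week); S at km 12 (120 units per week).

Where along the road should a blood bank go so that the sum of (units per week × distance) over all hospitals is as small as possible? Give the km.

x = 12

For a sum of weighted absolute distances on a line, the optimum is the weighted median (not the mean). Total weight W = 330; half-weight = 165.
Sort by position and accumulate weight:
  km 6 (R, w=75) → cum 75
  km 12 (S, w=120) → cum 195  ≥ 165 → median here
  km 25 (P, w=10) → cum 205
  km 34 (Q, w=125) → cum 330
Optimal location: km 12.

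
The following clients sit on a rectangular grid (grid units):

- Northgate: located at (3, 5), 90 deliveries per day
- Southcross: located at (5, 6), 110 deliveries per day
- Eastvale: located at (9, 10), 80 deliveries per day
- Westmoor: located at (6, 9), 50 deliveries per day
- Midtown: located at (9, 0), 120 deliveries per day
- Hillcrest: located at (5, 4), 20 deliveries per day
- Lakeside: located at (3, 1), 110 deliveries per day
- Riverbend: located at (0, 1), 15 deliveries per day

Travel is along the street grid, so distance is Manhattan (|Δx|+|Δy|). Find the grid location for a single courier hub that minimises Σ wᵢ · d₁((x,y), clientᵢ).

(5, 5)

Manhattan distance separates: Σwᵢ(|x−xᵢ|+|y−yᵢ|) = Σwᵢ|x−xᵢ| + Σwᵢ|y−yᵢ|, so x and y are optimised independently as 1-D weighted medians.
Total weight W = 595; half = 297.5.
x-coordinate, sorted with cumulative weight:
  x=0 (Riverbend, w=15) cum 15
  x=3 (Northgate, w=90) cum 105
  x=3 (Lakeside, w=110) cum 215
  x=5 (Southcross, w=110) cum 325  ← median
  x=5 (Hillcrest, w=20) cum 345
  x=6 (Westmoor, w=50) cum 395
  x=9 (Eastvale, w=80) cum 475
  x=9 (Midtown, w=120) cum 595
⇒ x* = 5
y-coordinate, sorted with cumulative weight:
  y=0 (Midtown, w=120) cum 120
  y=1 (Lakeside, w=110) cum 230
  y=1 (Riverbend, w=15) cum 245
  y=4 (Hillcrest, w=20) cum 265
  y=5 (Northgate, w=90) cum 355  ← median
  y=6 (Southcross, w=110) cum 465
  y=9 (Westmoor, w=50) cum 515
  y=10 (Eastvale, w=80) cum 595
⇒ y* = 5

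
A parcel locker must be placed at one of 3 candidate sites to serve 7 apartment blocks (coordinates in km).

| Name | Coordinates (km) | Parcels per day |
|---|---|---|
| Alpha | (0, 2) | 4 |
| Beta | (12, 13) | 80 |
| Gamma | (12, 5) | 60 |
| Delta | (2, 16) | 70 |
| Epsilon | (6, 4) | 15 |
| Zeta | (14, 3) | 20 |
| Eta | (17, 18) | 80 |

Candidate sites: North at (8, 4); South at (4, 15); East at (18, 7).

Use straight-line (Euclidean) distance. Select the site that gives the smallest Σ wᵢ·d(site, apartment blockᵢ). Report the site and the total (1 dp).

Total weighted distance at each candidate:
  North (8, 4): total = 3490.5
  South (4, 15): total = 3186.5
  East (18, 7): total = 3600.4
Minimum is at South with total 3186.5 km.

South, total 3186.5 km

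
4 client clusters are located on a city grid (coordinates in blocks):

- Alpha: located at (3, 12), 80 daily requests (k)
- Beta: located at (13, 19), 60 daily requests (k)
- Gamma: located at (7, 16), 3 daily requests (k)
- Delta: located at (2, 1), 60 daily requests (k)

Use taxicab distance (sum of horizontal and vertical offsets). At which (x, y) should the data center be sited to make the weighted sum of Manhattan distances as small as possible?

(3, 12)

Manhattan distance separates: Σwᵢ(|x−xᵢ|+|y−yᵢ|) = Σwᵢ|x−xᵢ| + Σwᵢ|y−yᵢ|, so x and y are optimised independently as 1-D weighted medians.
Total weight W = 203; half = 101.5.
x-coordinate, sorted with cumulative weight:
  x=2 (Delta, w=60) cum 60
  x=3 (Alpha, w=80) cum 140  ← median
  x=7 (Gamma, w=3) cum 143
  x=13 (Beta, w=60) cum 203
⇒ x* = 3
y-coordinate, sorted with cumulative weight:
  y=1 (Delta, w=60) cum 60
  y=12 (Alpha, w=80) cum 140  ← median
  y=16 (Gamma, w=3) cum 143
  y=19 (Beta, w=60) cum 203
⇒ y* = 12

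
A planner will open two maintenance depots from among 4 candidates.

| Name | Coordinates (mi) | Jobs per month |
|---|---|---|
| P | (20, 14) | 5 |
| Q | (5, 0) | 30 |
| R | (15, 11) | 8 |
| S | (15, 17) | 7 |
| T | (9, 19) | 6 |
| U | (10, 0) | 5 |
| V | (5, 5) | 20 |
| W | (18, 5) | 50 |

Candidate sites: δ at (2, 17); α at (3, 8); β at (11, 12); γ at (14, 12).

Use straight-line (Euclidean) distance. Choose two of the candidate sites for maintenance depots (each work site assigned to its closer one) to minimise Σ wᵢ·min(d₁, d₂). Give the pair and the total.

{α, γ}, total 906.0

Evaluate every pair (each demand assigned to the nearer of the two):
  {α, γ}: total = 906.0
  {α, β}: total = 1035.2
  {β, γ}: total = 1172.5
  {δ, γ}: total = 1266.7
  {δ, β}: total = 1309.7
  {δ, α}: total = 1461.3
Best pair: {α, γ} with total 906.0.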